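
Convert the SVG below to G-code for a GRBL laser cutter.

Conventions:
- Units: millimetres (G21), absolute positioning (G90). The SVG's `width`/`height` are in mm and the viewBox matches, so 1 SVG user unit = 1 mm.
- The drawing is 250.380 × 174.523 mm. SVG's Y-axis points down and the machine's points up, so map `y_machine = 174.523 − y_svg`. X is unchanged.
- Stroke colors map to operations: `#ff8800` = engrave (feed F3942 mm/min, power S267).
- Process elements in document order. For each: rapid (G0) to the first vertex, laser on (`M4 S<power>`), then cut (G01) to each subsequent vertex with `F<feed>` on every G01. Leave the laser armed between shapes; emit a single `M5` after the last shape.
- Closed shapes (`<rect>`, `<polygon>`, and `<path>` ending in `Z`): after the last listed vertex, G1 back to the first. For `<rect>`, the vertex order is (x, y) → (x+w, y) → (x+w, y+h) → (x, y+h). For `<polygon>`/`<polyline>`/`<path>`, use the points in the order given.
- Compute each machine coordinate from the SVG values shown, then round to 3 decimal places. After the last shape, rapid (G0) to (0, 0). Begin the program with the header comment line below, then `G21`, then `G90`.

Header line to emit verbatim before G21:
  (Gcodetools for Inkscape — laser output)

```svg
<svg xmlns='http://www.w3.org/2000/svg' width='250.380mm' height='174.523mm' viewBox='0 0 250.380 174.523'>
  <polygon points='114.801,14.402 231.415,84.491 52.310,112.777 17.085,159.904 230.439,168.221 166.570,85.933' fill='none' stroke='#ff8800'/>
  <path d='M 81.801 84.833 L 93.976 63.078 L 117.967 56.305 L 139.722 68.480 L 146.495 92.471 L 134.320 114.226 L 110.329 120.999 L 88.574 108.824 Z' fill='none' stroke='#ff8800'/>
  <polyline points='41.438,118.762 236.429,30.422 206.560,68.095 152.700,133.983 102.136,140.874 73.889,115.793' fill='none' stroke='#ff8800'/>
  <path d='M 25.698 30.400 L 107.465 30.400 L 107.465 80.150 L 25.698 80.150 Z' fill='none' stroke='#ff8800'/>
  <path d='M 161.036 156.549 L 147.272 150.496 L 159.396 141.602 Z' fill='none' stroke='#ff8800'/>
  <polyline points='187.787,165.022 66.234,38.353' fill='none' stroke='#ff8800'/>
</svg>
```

viewBox `0 0 250.380 174.523` with mm width/height → 1 unit = 1 mm. Flip: y_m = 174.523 − y_svg.

**Shape 1** — `<polygon>` closed polygon, stroke `#ff8800` → engrave (S267, F3942). Machine vertices: (114.801,160.121) → (231.415,90.032) → (52.310,61.746) → (17.085,14.619) → (230.439,6.302) → (166.570,88.590) → (114.801,160.121). Closed: final G1 returns to the first vertex.

**Shape 2** — `<path>` regular polygon, stroke `#ff8800` → engrave (S267, F3942). Machine vertices: (81.801,89.690) → (93.976,111.445) → (117.967,118.218) → (139.722,106.043) → (146.495,82.052) → (134.320,60.297) → (110.329,53.524) → (88.574,65.699) → (81.801,89.690). Closed: final G1 returns to the first vertex.

**Shape 3** — `<polyline>` open polyline, stroke `#ff8800` → engrave (S267, F3942). Machine vertices: (41.438,55.761) → (236.429,144.101) → (206.560,106.428) → (152.700,40.540) → (102.136,33.649) → (73.889,58.730). Open path.

**Shape 4** — `<path>` rectangle, stroke `#ff8800` → engrave (S267, F3942). Machine vertices: (25.698,144.123) → (107.465,144.123) → (107.465,94.373) → (25.698,94.373) → (25.698,144.123). Closed: final G1 returns to the first vertex.

**Shape 5** — `<path>` regular polygon, stroke `#ff8800` → engrave (S267, F3942). Machine vertices: (161.036,17.974) → (147.272,24.027) → (159.396,32.921) → (161.036,17.974). Closed: final G1 returns to the first vertex.

**Shape 6** — `<polyline>` line segment, stroke `#ff8800` → engrave (S267, F3942). Machine vertices: (187.787,9.501) → (66.234,136.170). Open path.

(Gcodetools for Inkscape — laser output)
G21
G90
G0 X114.801 Y160.121
M4 S267
G01 X231.415 Y90.032 F3942
G01 X52.310 Y61.746 F3942
G01 X17.085 Y14.619 F3942
G01 X230.439 Y6.302 F3942
G01 X166.570 Y88.590 F3942
G01 X114.801 Y160.121 F3942
G0 X81.801 Y89.690
M4 S267
G01 X93.976 Y111.445 F3942
G01 X117.967 Y118.218 F3942
G01 X139.722 Y106.043 F3942
G01 X146.495 Y82.052 F3942
G01 X134.320 Y60.297 F3942
G01 X110.329 Y53.524 F3942
G01 X88.574 Y65.699 F3942
G01 X81.801 Y89.690 F3942
G0 X41.438 Y55.761
M4 S267
G01 X236.429 Y144.101 F3942
G01 X206.560 Y106.428 F3942
G01 X152.700 Y40.540 F3942
G01 X102.136 Y33.649 F3942
G01 X73.889 Y58.730 F3942
G0 X25.698 Y144.123
M4 S267
G01 X107.465 Y144.123 F3942
G01 X107.465 Y94.373 F3942
G01 X25.698 Y94.373 F3942
G01 X25.698 Y144.123 F3942
G0 X161.036 Y17.974
M4 S267
G01 X147.272 Y24.027 F3942
G01 X159.396 Y32.921 F3942
G01 X161.036 Y17.974 F3942
G0 X187.787 Y9.501
M4 S267
G01 X66.234 Y136.170 F3942
M5
G0 X0.000 Y0.000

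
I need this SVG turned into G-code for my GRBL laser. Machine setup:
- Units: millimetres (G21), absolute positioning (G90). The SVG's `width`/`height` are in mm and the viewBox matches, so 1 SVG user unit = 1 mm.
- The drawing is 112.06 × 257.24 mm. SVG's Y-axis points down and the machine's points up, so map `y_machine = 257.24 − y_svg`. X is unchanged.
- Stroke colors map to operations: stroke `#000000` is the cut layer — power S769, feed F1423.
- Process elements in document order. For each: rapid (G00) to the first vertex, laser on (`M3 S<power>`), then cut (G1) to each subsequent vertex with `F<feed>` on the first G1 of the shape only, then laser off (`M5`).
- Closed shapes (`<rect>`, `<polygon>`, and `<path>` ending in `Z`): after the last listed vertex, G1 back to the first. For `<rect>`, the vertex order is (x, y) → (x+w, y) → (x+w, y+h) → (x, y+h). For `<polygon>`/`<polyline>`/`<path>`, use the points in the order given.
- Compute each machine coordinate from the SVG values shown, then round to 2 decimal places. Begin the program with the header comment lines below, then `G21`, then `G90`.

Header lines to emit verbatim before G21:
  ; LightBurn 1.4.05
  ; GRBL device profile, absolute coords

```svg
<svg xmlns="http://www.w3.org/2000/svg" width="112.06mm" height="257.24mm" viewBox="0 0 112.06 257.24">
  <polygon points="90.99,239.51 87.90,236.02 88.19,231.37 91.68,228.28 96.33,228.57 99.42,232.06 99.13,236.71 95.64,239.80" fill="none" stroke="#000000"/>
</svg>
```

viewBox `0 0 112.06 257.24` with mm width/height → 1 unit = 1 mm. Flip: y_m = 257.24 − y_svg.

**Shape 1** — `<polygon>` regular polygon, stroke `#000000` → cut (S769, F1423). Machine vertices: (90.99,17.73) → (87.90,21.22) → (88.19,25.87) → (91.68,28.96) → (96.33,28.67) → (99.42,25.18) → (99.13,20.53) → (95.64,17.44) → (90.99,17.73). Closed: final G1 returns to the first vertex.

; LightBurn 1.4.05
; GRBL device profile, absolute coords
G21
G90
G00 X90.99 Y17.73
M3 S769
G1 X87.90 Y21.22 F1423
G1 X88.19 Y25.87
G1 X91.68 Y28.96
G1 X96.33 Y28.67
G1 X99.42 Y25.18
G1 X99.13 Y20.53
G1 X95.64 Y17.44
G1 X90.99 Y17.73
M5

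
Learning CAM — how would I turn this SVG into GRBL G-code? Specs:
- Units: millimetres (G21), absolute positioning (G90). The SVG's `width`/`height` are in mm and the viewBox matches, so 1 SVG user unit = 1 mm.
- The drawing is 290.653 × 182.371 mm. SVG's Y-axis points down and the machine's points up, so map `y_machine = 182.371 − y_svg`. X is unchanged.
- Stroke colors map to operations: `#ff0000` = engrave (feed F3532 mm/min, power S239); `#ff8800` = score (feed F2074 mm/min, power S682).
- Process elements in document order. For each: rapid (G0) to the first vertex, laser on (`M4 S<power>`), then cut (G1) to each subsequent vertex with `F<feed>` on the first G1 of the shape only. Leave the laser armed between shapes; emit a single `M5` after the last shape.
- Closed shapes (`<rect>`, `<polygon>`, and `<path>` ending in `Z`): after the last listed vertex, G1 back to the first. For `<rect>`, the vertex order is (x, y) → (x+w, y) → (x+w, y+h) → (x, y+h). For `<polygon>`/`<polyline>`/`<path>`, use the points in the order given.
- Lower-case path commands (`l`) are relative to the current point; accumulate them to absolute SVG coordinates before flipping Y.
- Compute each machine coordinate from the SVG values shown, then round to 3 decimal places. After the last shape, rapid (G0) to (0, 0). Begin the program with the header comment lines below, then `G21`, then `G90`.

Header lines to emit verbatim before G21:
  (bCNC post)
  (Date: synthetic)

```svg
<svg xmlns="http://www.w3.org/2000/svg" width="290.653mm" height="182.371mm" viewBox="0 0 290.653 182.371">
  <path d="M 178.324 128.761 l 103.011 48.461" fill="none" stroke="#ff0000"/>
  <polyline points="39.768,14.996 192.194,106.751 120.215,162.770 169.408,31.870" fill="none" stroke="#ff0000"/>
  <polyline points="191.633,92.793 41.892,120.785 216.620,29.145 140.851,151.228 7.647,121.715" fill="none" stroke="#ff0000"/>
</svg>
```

viewBox `0 0 290.653 182.371` with mm width/height → 1 unit = 1 mm. Flip: y_m = 182.371 − y_svg.

**Shape 1** — `<path>` line segment, stroke `#ff0000` → engrave (S239, F3532). Machine vertices: (178.324,53.610) → (281.335,5.149). Open path.

**Shape 2** — `<polyline>` open polyline, stroke `#ff0000` → engrave (S239, F3532). Machine vertices: (39.768,167.375) → (192.194,75.620) → (120.215,19.601) → (169.408,150.501). Open path.

**Shape 3** — `<polyline>` open polyline, stroke `#ff0000` → engrave (S239, F3532). Machine vertices: (191.633,89.578) → (41.892,61.586) → (216.620,153.226) → (140.851,31.143) → (7.647,60.656). Open path.

(bCNC post)
(Date: synthetic)
G21
G90
G0 X178.324 Y53.610
M4 S239
G1 X281.335 Y5.149 F3532
G0 X39.768 Y167.375
M4 S239
G1 X192.194 Y75.620 F3532
G1 X120.215 Y19.601
G1 X169.408 Y150.501
G0 X191.633 Y89.578
M4 S239
G1 X41.892 Y61.586 F3532
G1 X216.620 Y153.226
G1 X140.851 Y31.143
G1 X7.647 Y60.656
M5
G0 X0.000 Y0.000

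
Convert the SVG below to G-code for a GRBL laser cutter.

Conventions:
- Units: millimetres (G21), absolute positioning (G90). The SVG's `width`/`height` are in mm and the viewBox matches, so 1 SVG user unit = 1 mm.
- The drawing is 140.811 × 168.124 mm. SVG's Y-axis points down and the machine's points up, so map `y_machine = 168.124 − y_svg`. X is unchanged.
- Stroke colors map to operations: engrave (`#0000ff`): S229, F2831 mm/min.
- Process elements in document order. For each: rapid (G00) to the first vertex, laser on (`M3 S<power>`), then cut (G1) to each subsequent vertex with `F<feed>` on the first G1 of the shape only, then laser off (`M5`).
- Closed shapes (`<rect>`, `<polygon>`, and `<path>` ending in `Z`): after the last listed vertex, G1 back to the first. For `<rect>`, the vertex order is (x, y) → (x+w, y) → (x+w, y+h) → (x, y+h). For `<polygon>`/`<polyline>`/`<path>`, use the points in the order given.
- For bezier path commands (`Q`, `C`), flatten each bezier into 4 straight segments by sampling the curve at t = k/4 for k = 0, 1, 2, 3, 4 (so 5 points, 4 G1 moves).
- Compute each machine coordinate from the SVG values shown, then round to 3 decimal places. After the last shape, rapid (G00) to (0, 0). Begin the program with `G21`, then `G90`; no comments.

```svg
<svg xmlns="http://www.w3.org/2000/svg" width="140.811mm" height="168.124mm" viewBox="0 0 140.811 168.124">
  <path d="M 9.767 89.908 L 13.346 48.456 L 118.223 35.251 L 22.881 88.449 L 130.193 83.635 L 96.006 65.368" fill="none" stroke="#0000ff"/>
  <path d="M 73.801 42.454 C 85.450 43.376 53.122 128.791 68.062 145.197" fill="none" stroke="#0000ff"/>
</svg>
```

1 u = 1 mm; y_m = 168.124 − y.

[1] `<path>` open polyline, #0000ff→engrave S229 F2831: (9.767,78.216) → (13.346,119.668) → (118.223,132.873) → (22.881,79.675) → (130.193,84.489) → (96.006,102.756)

[2] `<path>` cubic bezier, #0000ff→engrave S229 F2831: (73.801,125.670) → (75.718,111.535) → (69.697,80.105) → (64.294,45.772) → (68.062,22.927)

G21
G90
G00 X9.767 Y78.216
M3 S229
G1 X13.346 Y119.668 F2831
G1 X118.223 Y132.873
G1 X22.881 Y79.675
G1 X130.193 Y84.489
G1 X96.006 Y102.756
M5
G00 X73.801 Y125.670
M3 S229
G1 X75.718 Y111.535 F2831
G1 X69.697 Y80.105
G1 X64.294 Y45.772
G1 X68.062 Y22.927
M5
G00 X0.000 Y0.000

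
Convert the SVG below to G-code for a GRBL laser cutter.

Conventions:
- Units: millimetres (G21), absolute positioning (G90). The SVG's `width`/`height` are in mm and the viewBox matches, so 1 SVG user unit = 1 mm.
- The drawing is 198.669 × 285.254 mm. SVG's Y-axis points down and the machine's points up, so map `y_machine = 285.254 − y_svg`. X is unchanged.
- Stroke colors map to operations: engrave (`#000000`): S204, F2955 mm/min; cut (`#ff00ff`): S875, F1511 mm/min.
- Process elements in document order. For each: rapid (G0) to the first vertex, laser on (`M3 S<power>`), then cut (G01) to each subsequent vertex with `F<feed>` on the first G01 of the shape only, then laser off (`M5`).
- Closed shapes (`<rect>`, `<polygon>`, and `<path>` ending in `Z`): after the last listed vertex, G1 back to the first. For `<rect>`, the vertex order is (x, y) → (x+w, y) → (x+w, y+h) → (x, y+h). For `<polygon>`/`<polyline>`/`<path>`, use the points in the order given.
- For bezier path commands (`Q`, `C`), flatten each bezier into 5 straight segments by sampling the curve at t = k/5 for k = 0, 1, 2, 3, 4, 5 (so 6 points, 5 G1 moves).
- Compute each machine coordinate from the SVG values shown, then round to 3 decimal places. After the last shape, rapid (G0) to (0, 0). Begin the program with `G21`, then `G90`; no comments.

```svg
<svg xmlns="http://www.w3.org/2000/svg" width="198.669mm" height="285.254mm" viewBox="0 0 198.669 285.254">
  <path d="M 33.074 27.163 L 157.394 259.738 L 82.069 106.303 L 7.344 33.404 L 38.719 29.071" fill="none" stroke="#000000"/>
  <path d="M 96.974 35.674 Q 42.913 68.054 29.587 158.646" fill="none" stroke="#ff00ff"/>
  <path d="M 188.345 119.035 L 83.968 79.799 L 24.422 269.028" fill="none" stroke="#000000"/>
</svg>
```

viewBox `0 0 198.669 285.254` with mm width/height → 1 unit = 1 mm. Flip: y_m = 285.254 − y_svg.

**Shape 1** — `<path>` open polyline, stroke `#000000` → engrave (S204, F2955). Machine vertices: (33.074,258.091) → (157.394,25.516) → (82.069,178.951) → (7.344,251.850) → (38.719,256.183). Open path.

**Shape 2** — `<path>` quadratic bezier, stroke `#ff00ff` → cut (S875, F1511). Control points (SVG): P0=(96.974,35.674), P1=(42.913,68.054), P2=(29.587,158.646); sampled at t=k/5. Machine vertices: (96.974,249.580) → (76.979,234.300) → (60.243,214.362) → (46.765,189.768) → (36.547,160.516) → (29.587,126.608). Open path.

**Shape 3** — `<path>` open polyline, stroke `#000000` → engrave (S204, F2955). Machine vertices: (188.345,166.219) → (83.968,205.455) → (24.422,16.226). Open path.

G21
G90
G0 X33.074 Y258.091
M3 S204
G01 X157.394 Y25.516 F2955
G01 X82.069 Y178.951
G01 X7.344 Y251.850
G01 X38.719 Y256.183
M5
G0 X96.974 Y249.580
M3 S875
G01 X76.979 Y234.300 F1511
G01 X60.243 Y214.362
G01 X46.765 Y189.768
G01 X36.547 Y160.516
G01 X29.587 Y126.608
M5
G0 X188.345 Y166.219
M3 S204
G01 X83.968 Y205.455 F2955
G01 X24.422 Y16.226
M5
G0 X0.000 Y0.000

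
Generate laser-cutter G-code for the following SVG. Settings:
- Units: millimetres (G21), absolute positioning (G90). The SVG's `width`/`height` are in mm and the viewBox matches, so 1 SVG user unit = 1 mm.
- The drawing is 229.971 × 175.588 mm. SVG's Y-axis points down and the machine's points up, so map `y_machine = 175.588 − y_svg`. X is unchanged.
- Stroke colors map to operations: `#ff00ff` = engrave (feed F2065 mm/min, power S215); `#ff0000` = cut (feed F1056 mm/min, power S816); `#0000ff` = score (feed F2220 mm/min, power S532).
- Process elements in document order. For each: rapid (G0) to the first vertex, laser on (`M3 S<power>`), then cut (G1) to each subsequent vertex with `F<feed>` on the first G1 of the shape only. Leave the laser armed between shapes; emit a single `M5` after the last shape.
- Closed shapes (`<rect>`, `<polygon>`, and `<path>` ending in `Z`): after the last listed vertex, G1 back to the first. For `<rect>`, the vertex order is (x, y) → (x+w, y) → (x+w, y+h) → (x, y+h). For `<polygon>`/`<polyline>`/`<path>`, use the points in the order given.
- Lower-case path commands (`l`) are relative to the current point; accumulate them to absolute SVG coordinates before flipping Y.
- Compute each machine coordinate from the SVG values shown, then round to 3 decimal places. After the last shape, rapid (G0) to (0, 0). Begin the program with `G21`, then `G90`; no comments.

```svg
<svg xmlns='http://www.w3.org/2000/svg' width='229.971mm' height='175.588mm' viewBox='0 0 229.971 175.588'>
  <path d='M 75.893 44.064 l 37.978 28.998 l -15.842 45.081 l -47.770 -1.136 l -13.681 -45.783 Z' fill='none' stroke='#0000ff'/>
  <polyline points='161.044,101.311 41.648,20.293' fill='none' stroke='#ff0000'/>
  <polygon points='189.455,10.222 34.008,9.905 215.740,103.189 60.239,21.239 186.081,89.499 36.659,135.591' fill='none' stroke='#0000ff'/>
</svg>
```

1 u = 1 mm; y_m = 175.588 − y.

[1] `<path>` regular polygon, #0000ff→score S532 F2220: (75.893,131.524) → (113.871,102.526) → (98.029,57.445) → (50.259,58.581) → (36.578,104.364) → (75.893,131.524) (closed)

[2] `<polyline>` line segment, #ff0000→cut S816 F1056: (161.044,74.277) → (41.648,155.295)

[3] `<polygon>` closed polygon, #0000ff→score S532 F2220: (189.455,165.366) → (34.008,165.683) → (215.740,72.399) → (60.239,154.349) → (186.081,86.089) → (36.659,39.997) → (189.455,165.366) (closed)

G21
G90
G0 X75.893 Y131.524
M3 S532
G1 X113.871 Y102.526 F2220
G1 X98.029 Y57.445
G1 X50.259 Y58.581
G1 X36.578 Y104.364
G1 X75.893 Y131.524
G0 X161.044 Y74.277
M3 S816
G1 X41.648 Y155.295 F1056
G0 X189.455 Y165.366
M3 S532
G1 X34.008 Y165.683 F2220
G1 X215.740 Y72.399
G1 X60.239 Y154.349
G1 X186.081 Y86.089
G1 X36.659 Y39.997
G1 X189.455 Y165.366
M5
G0 X0.000 Y0.000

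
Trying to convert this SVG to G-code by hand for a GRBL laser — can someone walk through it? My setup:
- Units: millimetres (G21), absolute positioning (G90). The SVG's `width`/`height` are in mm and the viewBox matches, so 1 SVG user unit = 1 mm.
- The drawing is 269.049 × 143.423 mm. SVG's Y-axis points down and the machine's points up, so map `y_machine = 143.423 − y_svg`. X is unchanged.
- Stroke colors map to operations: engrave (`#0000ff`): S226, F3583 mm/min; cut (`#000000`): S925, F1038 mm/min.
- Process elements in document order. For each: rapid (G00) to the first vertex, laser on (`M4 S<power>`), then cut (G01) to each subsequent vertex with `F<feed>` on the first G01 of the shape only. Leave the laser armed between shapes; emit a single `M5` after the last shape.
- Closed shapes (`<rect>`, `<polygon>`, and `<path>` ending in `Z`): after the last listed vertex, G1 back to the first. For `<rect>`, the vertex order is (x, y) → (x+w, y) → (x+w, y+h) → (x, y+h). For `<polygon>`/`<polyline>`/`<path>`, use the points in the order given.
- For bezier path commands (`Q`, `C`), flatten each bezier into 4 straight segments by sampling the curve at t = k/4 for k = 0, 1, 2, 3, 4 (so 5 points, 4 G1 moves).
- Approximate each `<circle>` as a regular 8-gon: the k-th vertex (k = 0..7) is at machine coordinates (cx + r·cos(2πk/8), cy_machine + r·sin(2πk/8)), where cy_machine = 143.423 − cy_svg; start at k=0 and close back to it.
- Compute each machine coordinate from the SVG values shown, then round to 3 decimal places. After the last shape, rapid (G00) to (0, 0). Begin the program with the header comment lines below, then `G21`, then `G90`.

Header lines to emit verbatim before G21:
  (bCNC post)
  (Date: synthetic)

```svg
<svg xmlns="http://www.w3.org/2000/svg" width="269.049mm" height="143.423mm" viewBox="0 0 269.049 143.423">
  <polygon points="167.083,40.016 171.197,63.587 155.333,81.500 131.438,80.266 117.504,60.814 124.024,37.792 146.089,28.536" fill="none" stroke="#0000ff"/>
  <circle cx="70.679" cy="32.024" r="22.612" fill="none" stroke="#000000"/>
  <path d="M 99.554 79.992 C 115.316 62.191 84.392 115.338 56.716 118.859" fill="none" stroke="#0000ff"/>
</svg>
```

(bCNC post)
(Date: synthetic)
G21
G90
G00 X167.083 Y103.407
M4 S226
G01 X171.197 Y79.836 F3583
G01 X155.333 Y61.923
G01 X131.438 Y63.157
G01 X117.504 Y82.609
G01 X124.024 Y105.631
G01 X146.089 Y114.887
G01 X167.083 Y103.407
G00 X93.291 Y111.399
M4 S925
G01 X86.668 Y127.388 F1038
G01 X70.679 Y134.011
G01 X54.690 Y127.388
G01 X48.067 Y111.399
G01 X54.690 Y95.410
G01 X70.679 Y88.787
G01 X86.668 Y95.410
G01 X93.291 Y111.399
G00 X99.554 Y63.431
M4 S226
G01 X103.402 Y65.363 F3583
G01 X94.424 Y51.993
G01 X77.302 Y34.626
G01 X56.716 Y24.564
M5
G00 X0.000 Y0.000

1 u = 1 mm; y_m = 143.423 − y.

[1] `<polygon>` regular polygon, #0000ff→engrave S226 F3583: (167.083,103.407) → (171.197,79.836) → (155.333,61.923) → (131.438,63.157) → (117.504,82.609) → (124.024,105.631) → (146.089,114.887) → (167.083,103.407) (closed)

[2] `<circle>` circle, #000000→cut S925 F1038: (93.291,111.399) → (86.668,127.388) → (70.679,134.011) → (54.690,127.388) → (48.067,111.399) → (54.690,95.410) → (70.679,88.787) → (86.668,95.410) → (93.291,111.399) (closed)

[3] `<path>` cubic bezier, #0000ff→engrave S226 F3583: (99.554,63.431) → (103.402,65.363) → (94.424,51.993) → (77.302,34.626) → (56.716,24.564)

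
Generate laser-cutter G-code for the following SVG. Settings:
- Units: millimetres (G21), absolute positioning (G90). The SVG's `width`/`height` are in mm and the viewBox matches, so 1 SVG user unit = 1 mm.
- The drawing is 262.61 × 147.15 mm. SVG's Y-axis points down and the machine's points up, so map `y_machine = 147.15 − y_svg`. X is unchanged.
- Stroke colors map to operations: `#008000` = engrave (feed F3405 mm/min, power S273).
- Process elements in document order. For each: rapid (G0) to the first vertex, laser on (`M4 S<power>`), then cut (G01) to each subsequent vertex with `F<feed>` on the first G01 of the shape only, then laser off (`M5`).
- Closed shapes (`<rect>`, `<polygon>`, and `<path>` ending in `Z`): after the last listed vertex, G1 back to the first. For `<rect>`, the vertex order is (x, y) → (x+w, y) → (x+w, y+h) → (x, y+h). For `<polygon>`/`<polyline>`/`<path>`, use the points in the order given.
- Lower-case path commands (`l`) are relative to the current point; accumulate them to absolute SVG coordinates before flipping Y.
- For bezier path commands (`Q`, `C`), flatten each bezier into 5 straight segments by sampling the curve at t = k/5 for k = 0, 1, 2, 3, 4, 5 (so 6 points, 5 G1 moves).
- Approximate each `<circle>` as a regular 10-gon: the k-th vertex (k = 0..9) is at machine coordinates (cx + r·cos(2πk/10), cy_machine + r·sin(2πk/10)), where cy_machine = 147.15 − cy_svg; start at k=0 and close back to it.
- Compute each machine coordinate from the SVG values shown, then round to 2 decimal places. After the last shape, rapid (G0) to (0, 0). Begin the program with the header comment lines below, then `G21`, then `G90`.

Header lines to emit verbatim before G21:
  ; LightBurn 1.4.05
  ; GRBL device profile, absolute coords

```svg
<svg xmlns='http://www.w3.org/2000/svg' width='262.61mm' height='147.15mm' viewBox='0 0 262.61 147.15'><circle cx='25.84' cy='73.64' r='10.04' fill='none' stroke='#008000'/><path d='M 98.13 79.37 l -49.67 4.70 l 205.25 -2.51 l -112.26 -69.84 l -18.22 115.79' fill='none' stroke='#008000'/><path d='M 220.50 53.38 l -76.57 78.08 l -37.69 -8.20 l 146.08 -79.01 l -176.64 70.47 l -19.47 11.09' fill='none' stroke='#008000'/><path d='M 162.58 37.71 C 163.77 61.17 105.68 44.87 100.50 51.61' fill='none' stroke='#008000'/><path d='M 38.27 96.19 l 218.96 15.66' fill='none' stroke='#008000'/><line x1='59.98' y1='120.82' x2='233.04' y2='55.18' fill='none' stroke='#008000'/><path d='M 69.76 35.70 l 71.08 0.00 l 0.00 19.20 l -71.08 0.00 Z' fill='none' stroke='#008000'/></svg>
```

viewBox `0 0 262.61 147.15` with mm width/height → 1 unit = 1 mm. Flip: y_m = 147.15 − y_svg.

**Shape 1** — `<circle>` circle, stroke `#008000` → engrave (S273, F3405). Machine vertices: (35.88,73.51) → (33.96,79.41) → (28.94,83.06) → (22.74,83.06) → (17.72,79.41) → (15.80,73.51) → (17.72,67.61) → (22.74,63.96) → (28.94,63.96) → (33.96,67.61) → (35.88,73.51). Closed: final G1 returns to the first vertex.

**Shape 2** — `<path>` open polyline, stroke `#008000` → engrave (S273, F3405). Machine vertices: (98.13,67.78) → (48.46,63.08) → (253.71,65.59) → (141.45,135.43) → (123.23,19.64). Open path.

**Shape 3** — `<path>` open polyline, stroke `#008000` → engrave (S273, F3405). Machine vertices: (220.50,93.77) → (143.93,15.69) → (106.24,23.89) → (252.32,102.90) → (75.68,32.43) → (56.21,21.34). Open path.

**Shape 4** — `<path>` cubic bezier, stroke `#008000` → engrave (S273, F3405). Control points (SVG): P0=(162.58,37.71), P1=(163.77,61.17), P2=(105.68,44.87), P3=(100.50,51.61); sampled at t=k/5. Machine vertices: (162.58,109.44) → (157.08,99.63) → (142.73,96.35) → (124.93,96.59) → (109.06,97.32) → (100.50,95.54). Open path.

**Shape 5** — `<path>` line segment, stroke `#008000` → engrave (S273, F3405). Machine vertices: (38.27,50.96) → (257.23,35.30). Open path.

**Shape 6** — `<line>` line segment, stroke `#008000` → engrave (S273, F3405). Machine vertices: (59.98,26.33) → (233.04,91.97). Open path.

**Shape 7** — `<path>` rectangle, stroke `#008000` → engrave (S273, F3405). Machine vertices: (69.76,111.45) → (140.84,111.45) → (140.84,92.25) → (69.76,92.25) → (69.76,111.45). Closed: final G1 returns to the first vertex.

; LightBurn 1.4.05
; GRBL device profile, absolute coords
G21
G90
G0 X35.88 Y73.51
M4 S273
G01 X33.96 Y79.41 F3405
G01 X28.94 Y83.06
G01 X22.74 Y83.06
G01 X17.72 Y79.41
G01 X15.80 Y73.51
G01 X17.72 Y67.61
G01 X22.74 Y63.96
G01 X28.94 Y63.96
G01 X33.96 Y67.61
G01 X35.88 Y73.51
M5
G0 X98.13 Y67.78
M4 S273
G01 X48.46 Y63.08 F3405
G01 X253.71 Y65.59
G01 X141.45 Y135.43
G01 X123.23 Y19.64
M5
G0 X220.50 Y93.77
M4 S273
G01 X143.93 Y15.69 F3405
G01 X106.24 Y23.89
G01 X252.32 Y102.90
G01 X75.68 Y32.43
G01 X56.21 Y21.34
M5
G0 X162.58 Y109.44
M4 S273
G01 X157.08 Y99.63 F3405
G01 X142.73 Y96.35
G01 X124.93 Y96.59
G01 X109.06 Y97.32
G01 X100.50 Y95.54
M5
G0 X38.27 Y50.96
M4 S273
G01 X257.23 Y35.30 F3405
M5
G0 X59.98 Y26.33
M4 S273
G01 X233.04 Y91.97 F3405
M5
G0 X69.76 Y111.45
M4 S273
G01 X140.84 Y111.45 F3405
G01 X140.84 Y92.25
G01 X69.76 Y92.25
G01 X69.76 Y111.45
M5
G0 X0.00 Y0.00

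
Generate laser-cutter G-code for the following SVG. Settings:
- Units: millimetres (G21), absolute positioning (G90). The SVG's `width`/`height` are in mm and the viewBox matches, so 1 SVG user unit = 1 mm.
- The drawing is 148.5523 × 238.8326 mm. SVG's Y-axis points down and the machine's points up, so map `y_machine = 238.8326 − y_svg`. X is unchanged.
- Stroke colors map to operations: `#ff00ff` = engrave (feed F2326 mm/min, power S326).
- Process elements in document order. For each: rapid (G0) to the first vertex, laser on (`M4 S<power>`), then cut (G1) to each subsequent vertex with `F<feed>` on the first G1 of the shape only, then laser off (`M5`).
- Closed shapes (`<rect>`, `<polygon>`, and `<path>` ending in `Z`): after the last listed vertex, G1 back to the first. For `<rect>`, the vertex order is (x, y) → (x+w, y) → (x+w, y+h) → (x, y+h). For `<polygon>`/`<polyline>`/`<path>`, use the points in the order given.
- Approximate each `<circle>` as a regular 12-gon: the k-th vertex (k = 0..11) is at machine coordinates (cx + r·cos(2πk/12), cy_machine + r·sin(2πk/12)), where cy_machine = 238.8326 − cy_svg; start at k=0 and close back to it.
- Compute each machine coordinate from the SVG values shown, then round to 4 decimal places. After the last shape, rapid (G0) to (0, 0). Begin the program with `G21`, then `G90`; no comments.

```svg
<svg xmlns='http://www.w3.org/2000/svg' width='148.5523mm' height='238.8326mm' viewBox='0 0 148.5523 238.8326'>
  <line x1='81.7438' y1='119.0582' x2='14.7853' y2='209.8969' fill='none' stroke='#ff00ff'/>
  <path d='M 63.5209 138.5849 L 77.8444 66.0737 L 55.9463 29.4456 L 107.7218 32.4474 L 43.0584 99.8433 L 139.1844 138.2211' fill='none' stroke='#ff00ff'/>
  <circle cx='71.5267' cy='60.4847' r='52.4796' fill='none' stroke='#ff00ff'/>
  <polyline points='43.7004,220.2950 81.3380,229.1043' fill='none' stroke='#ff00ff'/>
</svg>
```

G21
G90
G0 X81.7438 Y119.7744
M4 S326
G1 X14.7853 Y28.9357 F2326
M5
G0 X63.5209 Y100.2477
M4 S326
G1 X77.8444 Y172.7589 F2326
G1 X55.9463 Y209.3870
G1 X107.7218 Y206.3852
G1 X43.0584 Y138.9893
G1 X139.1844 Y100.6115
M5
G0 X124.0063 Y178.3479
M4 S326
G1 X116.9754 Y204.5877 F2326
G1 X97.7665 Y223.7966
G1 X71.5267 Y230.8275
G1 X45.2869 Y223.7966
G1 X26.0780 Y204.5877
G1 X19.0471 Y178.3479
G1 X26.0780 Y152.1081
G1 X45.2869 Y132.8992
G1 X71.5267 Y125.8683
G1 X97.7665 Y132.8992
G1 X116.9754 Y152.1081
G1 X124.0063 Y178.3479
M5
G0 X43.7004 Y18.5376
M4 S326
G1 X81.3380 Y9.7283 F2326
M5
G0 X0.0000 Y0.0000

Since the viewBox matches the mm dimensions, user units are millimetres directly. The only transform is the Y-flip y_m = 238.8326 − y_svg.

Shape 1 is a line segment drawn with `<line>`. Its stroke #ff00ff means engrave at S326, F2326. After flipping Y the toolpath is (81.7438,119.7744) → (14.7853,28.9357).

Shape 2 is a open polyline drawn with `<path>`. Its stroke #ff00ff means engrave at S326, F2326. After flipping Y the toolpath is (63.5209,100.2477) → (77.8444,172.7589) → (55.9463,209.3870) → (107.7218,206.3852) → (43.0584,138.9893) → (139.1844,100.6115).

Shape 3 is a circle drawn with `<circle>`. Its stroke #ff00ff means engrave at S326, F2326. After flipping Y the toolpath is (124.0063,178.3479) → (116.9754,204.5877) → (97.7665,223.7966) → (71.5267,230.8275) → (45.2869,223.7966) → (26.0780,204.5877) → (19.0471,178.3479) → (26.0780,152.1081) → (45.2869,132.8992) → (71.5267,125.8683) → (97.7665,132.8992) → (116.9754,152.1081) → (124.0063,178.3479), returning to the start.

Shape 4 is a line segment drawn with `<polyline>`. Its stroke #ff00ff means engrave at S326, F2326. After flipping Y the toolpath is (43.7004,18.5376) → (81.3380,9.7283).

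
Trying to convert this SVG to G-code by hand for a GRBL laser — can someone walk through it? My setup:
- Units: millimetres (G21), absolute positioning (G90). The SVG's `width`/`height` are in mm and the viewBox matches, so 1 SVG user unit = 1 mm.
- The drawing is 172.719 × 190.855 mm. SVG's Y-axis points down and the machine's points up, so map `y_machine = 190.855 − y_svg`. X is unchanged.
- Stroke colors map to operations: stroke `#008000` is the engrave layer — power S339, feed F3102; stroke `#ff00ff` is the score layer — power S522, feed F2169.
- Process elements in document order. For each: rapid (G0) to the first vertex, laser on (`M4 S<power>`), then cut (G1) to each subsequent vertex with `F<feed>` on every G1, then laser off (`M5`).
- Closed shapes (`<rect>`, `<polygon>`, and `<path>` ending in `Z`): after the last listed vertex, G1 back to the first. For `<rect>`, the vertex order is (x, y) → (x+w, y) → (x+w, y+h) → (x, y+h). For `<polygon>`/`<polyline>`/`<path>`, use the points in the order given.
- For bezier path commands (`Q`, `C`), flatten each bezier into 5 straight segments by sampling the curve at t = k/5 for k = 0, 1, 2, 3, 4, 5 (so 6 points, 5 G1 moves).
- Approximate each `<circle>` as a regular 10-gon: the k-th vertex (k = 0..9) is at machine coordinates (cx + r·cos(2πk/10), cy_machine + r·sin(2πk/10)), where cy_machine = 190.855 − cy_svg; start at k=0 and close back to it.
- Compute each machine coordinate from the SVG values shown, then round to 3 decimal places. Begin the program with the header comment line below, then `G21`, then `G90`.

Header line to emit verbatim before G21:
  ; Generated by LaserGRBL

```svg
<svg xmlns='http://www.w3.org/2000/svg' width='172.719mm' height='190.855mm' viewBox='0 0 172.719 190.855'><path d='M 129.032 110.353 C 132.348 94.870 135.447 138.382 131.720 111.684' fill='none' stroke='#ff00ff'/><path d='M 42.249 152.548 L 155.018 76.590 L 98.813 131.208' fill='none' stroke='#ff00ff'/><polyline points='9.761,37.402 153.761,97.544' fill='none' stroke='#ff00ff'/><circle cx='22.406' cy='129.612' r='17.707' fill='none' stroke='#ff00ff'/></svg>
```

; Generated by LaserGRBL
G21
G90
G0 X129.032 Y80.502
M4 S522
G1 X130.943 Y83.746 F2169
G1 X132.484 Y79.033 F2169
G1 X133.339 Y72.565 F2169
G1 X133.190 Y70.544 F2169
G1 X131.720 Y79.171 F2169
M5
G0 X42.249 Y38.307
M4 S522
G1 X155.018 Y114.265 F2169
G1 X98.813 Y59.647 F2169
M5
G0 X9.761 Y153.453
M4 S522
G1 X153.761 Y93.311 F2169
M5
G0 X40.113 Y61.243
M4 S522
G1 X36.731 Y71.651 F2169
G1 X27.878 Y78.083 F2169
G1 X16.934 Y78.083 F2169
G1 X8.081 Y71.651 F2169
G1 X4.699 Y61.243 F2169
G1 X8.081 Y50.835 F2169
G1 X16.934 Y44.403 F2169
G1 X27.878 Y44.403 F2169
G1 X36.731 Y50.835 F2169
G1 X40.113 Y61.243 F2169
M5

viewBox `0 0 172.719 190.855` with mm width/height → 1 unit = 1 mm. Flip: y_m = 190.855 − y_svg.

**Shape 1** — `<path>` cubic bezier, stroke `#ff00ff` → score (S522, F2169). Control points (SVG): P0=(129.032,110.353), P1=(132.348,94.870), P2=(135.447,138.382), P3=(131.720,111.684); sampled at t=k/5. Machine vertices: (129.032,80.502) → (130.943,83.746) → (132.484,79.033) → (133.339,72.565) → (133.190,70.544) → (131.720,79.171). Open path.

**Shape 2** — `<path>` open polyline, stroke `#ff00ff` → score (S522, F2169). Machine vertices: (42.249,38.307) → (155.018,114.265) → (98.813,59.647). Open path.

**Shape 3** — `<polyline>` line segment, stroke `#ff00ff` → score (S522, F2169). Machine vertices: (9.761,153.453) → (153.761,93.311). Open path.

**Shape 4** — `<circle>` circle, stroke `#ff00ff` → score (S522, F2169). Machine vertices: (40.113,61.243) → (36.731,71.651) → (27.878,78.083) → (16.934,78.083) → (8.081,71.651) → (4.699,61.243) → (8.081,50.835) → (16.934,44.403) → (27.878,44.403) → (36.731,50.835) → (40.113,61.243). Closed: final G1 returns to the first vertex.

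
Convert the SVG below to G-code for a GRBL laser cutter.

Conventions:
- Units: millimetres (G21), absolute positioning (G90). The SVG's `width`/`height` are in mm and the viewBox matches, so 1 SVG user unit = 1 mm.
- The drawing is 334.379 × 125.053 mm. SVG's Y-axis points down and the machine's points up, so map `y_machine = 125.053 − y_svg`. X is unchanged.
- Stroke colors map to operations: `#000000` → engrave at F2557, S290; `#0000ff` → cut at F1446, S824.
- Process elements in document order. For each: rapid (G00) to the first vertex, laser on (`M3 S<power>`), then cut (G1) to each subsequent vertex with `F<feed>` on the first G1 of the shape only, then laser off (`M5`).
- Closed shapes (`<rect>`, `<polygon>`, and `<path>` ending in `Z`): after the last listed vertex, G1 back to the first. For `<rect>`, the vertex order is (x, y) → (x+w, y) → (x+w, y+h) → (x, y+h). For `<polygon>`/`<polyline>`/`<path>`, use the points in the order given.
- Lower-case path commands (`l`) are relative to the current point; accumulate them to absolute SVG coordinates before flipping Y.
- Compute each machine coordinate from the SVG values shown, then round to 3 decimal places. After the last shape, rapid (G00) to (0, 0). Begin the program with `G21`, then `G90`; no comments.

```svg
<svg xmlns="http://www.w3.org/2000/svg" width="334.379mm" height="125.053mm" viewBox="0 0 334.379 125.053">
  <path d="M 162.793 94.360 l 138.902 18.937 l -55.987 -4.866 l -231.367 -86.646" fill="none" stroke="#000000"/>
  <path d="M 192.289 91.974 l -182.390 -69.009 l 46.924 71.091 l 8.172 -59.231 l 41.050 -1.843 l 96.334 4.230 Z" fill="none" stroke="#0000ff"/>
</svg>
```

viewBox `0 0 334.379 125.053` with mm width/height → 1 unit = 1 mm. Flip: y_m = 125.053 − y_svg.

**Shape 1** — `<path>` open polyline, stroke `#000000` → engrave (S290, F2557). Machine vertices: (162.793,30.693) → (301.695,11.756) → (245.708,16.622) → (14.341,103.268). Open path.

**Shape 2** — `<path>` closed polygon, stroke `#0000ff` → cut (S824, F1446). Machine vertices: (192.289,33.079) → (9.899,102.088) → (56.823,30.997) → (64.995,90.228) → (106.045,92.071) → (202.379,87.841) → (192.289,33.079). Closed: final G1 returns to the first vertex.

G21
G90
G00 X162.793 Y30.693
M3 S290
G1 X301.695 Y11.756 F2557
G1 X245.708 Y16.622
G1 X14.341 Y103.268
M5
G00 X192.289 Y33.079
M3 S824
G1 X9.899 Y102.088 F1446
G1 X56.823 Y30.997
G1 X64.995 Y90.228
G1 X106.045 Y92.071
G1 X202.379 Y87.841
G1 X192.289 Y33.079
M5
G00 X0.000 Y0.000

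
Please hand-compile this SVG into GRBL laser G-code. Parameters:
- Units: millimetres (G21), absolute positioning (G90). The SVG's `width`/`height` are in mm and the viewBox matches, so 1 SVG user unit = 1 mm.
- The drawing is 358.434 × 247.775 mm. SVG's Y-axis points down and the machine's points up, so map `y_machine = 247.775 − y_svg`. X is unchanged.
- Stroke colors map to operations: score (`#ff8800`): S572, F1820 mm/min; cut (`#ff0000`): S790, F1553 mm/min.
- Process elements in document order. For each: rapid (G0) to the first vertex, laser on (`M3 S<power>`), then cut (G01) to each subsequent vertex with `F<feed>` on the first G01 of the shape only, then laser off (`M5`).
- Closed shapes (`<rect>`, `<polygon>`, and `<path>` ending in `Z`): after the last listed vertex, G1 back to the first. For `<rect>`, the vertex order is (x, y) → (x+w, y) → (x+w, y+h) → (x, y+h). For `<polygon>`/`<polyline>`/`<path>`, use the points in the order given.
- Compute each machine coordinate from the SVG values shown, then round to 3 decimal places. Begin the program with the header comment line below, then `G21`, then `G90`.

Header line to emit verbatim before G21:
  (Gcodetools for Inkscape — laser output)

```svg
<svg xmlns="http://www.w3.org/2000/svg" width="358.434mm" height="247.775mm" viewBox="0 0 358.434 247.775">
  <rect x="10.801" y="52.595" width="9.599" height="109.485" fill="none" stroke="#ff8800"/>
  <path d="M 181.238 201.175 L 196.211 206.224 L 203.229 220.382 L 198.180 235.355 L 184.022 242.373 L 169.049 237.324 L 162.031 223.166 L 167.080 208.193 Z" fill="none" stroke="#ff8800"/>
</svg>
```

(Gcodetools for Inkscape — laser output)
G21
G90
G0 X10.801 Y195.180
M3 S572
G01 X20.400 Y195.180 F1820
G01 X20.400 Y85.695
G01 X10.801 Y85.695
G01 X10.801 Y195.180
M5
G0 X181.238 Y46.600
M3 S572
G01 X196.211 Y41.551 F1820
G01 X203.229 Y27.393
G01 X198.180 Y12.420
G01 X184.022 Y5.402
G01 X169.049 Y10.451
G01 X162.031 Y24.609
G01 X167.080 Y39.582
G01 X181.238 Y46.600
M5

1 u = 1 mm; y_m = 247.775 − y.

[1] `<rect>` rectangle, #ff8800→score S572 F1820: (10.801,195.180) → (20.400,195.180) → (20.400,85.695) → (10.801,85.695) → (10.801,195.180) (closed)

[2] `<path>` regular polygon, #ff8800→score S572 F1820: (181.238,46.600) → (196.211,41.551) → (203.229,27.393) → (198.180,12.420) → (184.022,5.402) → (169.049,10.451) → (162.031,24.609) → (167.080,39.582) → (181.238,46.600) (closed)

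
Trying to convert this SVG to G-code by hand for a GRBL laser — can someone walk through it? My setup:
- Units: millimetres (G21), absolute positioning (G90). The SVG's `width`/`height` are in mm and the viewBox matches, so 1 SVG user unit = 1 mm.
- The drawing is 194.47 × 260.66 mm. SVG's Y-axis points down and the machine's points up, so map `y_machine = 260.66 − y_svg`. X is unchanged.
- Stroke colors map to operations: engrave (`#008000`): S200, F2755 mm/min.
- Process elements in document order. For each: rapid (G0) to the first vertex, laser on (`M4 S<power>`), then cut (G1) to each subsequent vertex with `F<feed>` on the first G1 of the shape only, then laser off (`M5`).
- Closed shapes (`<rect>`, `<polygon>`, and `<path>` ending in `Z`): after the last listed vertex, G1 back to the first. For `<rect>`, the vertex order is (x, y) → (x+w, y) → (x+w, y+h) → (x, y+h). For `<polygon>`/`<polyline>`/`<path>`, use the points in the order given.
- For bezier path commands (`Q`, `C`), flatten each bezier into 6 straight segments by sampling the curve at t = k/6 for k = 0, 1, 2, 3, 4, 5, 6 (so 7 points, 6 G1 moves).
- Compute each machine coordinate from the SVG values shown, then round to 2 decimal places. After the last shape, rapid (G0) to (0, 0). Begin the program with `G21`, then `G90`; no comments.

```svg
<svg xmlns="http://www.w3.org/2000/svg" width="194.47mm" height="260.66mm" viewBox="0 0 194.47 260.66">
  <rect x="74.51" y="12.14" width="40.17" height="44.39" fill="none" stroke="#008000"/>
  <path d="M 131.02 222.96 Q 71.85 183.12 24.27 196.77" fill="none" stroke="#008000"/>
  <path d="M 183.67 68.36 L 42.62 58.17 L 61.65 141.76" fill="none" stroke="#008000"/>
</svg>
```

G21
G90
G0 X74.51 Y248.52
M4 S200
G1 X114.68 Y248.52 F2755
G1 X114.68 Y204.13
G1 X74.51 Y204.13
G1 X74.51 Y248.52
M5
G0 X131.02 Y37.70
M4 S200
G1 X111.62 Y49.49 F2755
G1 X92.86 Y58.32
G1 X74.75 Y64.17
G1 X57.28 Y67.05
G1 X40.45 Y66.95
G1 X24.27 Y63.89
M5
G0 X183.67 Y192.30
M4 S200
G1 X42.62 Y202.49 F2755
G1 X61.65 Y118.90
M5
G0 X0.00 Y0.00

1 u = 1 mm; y_m = 260.66 − y.

[1] `<rect>` rectangle, #008000→engrave S200 F2755: (74.51,248.52) → (114.68,248.52) → (114.68,204.13) → (74.51,204.13) → (74.51,248.52) (closed)

[2] `<path>` quadratic bezier, #008000→engrave S200 F2755: (131.02,37.70) → (111.62,49.49) → (92.86,58.32) → (74.75,64.17) → (57.28,67.05) → (40.45,66.95) → (24.27,63.89)

[3] `<path>` open polyline, #008000→engrave S200 F2755: (183.67,192.30) → (42.62,202.49) → (61.65,118.90)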